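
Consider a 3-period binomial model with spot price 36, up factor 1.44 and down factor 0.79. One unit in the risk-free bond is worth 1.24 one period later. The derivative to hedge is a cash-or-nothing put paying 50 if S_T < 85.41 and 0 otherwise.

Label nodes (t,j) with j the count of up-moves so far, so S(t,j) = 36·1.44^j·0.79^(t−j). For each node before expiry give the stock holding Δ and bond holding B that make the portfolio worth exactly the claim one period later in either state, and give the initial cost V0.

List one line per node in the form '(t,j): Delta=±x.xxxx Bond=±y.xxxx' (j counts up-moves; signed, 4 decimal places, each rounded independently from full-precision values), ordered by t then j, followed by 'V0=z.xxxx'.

Since d<R<u, set p* = (R−d)/(u−d) = 0.6923; price each node as the discounted p*-expectation of its children.
Terminal payoffs: V(3,0)=50.0000, V(3,1)=50.0000, V(3,2)=50.0000, V(3,3)=0.0000
(2,0): S=22.4676. Δ = (V_up−V_dn)/(S_up−S_dn) = (50.0000−50.0000)/(32.3533−17.7494) = 0.0000. V = [p*·50.0000 + (1−p*)·50.0000]/1.24 = 40.3226. B = V − Δ·S = 40.3226.
(2,1): S=40.9536. Δ = (V_up−V_dn)/(S_up−S_dn) = (50.0000−50.0000)/(58.9732−32.3533) = 0.0000. V = [p*·50.0000 + (1−p*)·50.0000]/1.24 = 40.3226. B = V − Δ·S = 40.3226.
(2,2): S=74.6496. Δ = (V_up−V_dn)/(S_up−S_dn) = (0.0000−50.0000)/(107.4954−58.9732) = -1.0305. V = [p*·0.0000 + (1−p*)·50.0000]/1.24 = 12.4069. B = V − Δ·S = 89.3300.
(1,0): S=28.4400. Δ = (V_up−V_dn)/(S_up−S_dn) = (40.3226−40.3226)/(40.9536−22.4676) = 0.0000. V = [p*·40.3226 + (1−p*)·40.3226]/1.24 = 32.5182. B = V − Δ·S = 32.5182.
(1,1): S=51.8400. Δ = (V_up−V_dn)/(S_up−S_dn) = (12.4069−40.3226)/(74.6496−40.9536) = -0.8285. V = [p*·12.4069 + (1−p*)·40.3226]/1.24 = 16.9326. B = V − Δ·S = 59.8797.
(0,0): S=36.0000. Δ = (V_up−V_dn)/(S_up−S_dn) = (16.9326−32.5182)/(51.8400−28.4400) = -0.6661. V = [p*·16.9326 + (1−p*)·32.5182]/1.24 = 17.5227. B = V − Δ·S = 41.5006.
Check: Δ(0,0)·S0 + B(0,0) = 17.5227 = V0.

(0,0): Delta=-0.6661 Bond=41.5006
(1,0): Delta=0.0000 Bond=32.5182
(1,1): Delta=-0.8285 Bond=59.8797
(2,0): Delta=0.0000 Bond=40.3226
(2,1): Delta=0.0000 Bond=40.3226
(2,2): Delta=-1.0305 Bond=89.3300
V0=17.5227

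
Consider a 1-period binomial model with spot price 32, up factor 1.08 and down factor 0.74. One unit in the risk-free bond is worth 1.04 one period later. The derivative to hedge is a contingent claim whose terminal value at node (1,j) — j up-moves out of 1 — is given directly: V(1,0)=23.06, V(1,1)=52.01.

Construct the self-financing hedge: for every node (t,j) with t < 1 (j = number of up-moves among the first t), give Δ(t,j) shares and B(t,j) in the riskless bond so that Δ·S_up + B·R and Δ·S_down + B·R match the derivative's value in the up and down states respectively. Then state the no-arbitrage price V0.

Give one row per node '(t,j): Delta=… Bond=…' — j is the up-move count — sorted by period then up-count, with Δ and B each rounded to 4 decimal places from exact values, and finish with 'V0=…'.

(0,0): Delta=2.6608 Bond=-38.4123
V0=46.7347

No-arbitrage ⇒ martingale measure with p* = (R−d)/(u−d) = 0.8824.
Terminal payoffs: V(1,0)=23.0600, V(1,1)=52.0100
(0,0): S=32.0000. Δ = (V_up−V_dn)/(S_up−S_dn) = (52.0100−23.0600)/(34.5600−23.6800) = 2.6608. V = [p*·52.0100 + (1−p*)·23.0600]/1.04 = 46.7347. B = V − Δ·S = -38.4123.
Check: Δ(0,0)·S0 + B(0,0) = 46.7347 = V0.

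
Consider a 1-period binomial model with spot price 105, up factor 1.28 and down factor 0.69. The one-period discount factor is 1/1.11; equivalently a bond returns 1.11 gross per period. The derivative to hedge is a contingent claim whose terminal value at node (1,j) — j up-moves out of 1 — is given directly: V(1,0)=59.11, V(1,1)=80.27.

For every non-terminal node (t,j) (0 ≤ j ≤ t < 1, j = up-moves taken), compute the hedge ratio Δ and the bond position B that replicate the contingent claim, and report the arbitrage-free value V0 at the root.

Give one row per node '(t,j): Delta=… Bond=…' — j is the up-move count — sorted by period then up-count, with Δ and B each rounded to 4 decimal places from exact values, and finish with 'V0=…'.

Since d<R<u, set p* = (R−d)/(u−d) = 0.7119; price each node as the discounted p*-expectation of its children.
At expiry t=1: V(1,0)=59.1100, V(1,1)=80.2700
(0,0): S=105.0000. Δ = (V_up−V_dn)/(S_up−S_dn) = (80.2700−59.1100)/(134.4000−72.4500) = 0.3416. V = [p*·80.2700 + (1−p*)·59.1100]/1.11 = 66.8226. B = V − Δ·S = 30.9582.
Each (Δ,B) replicates both successor values, so the strategy is self-financing and V0 is arbitrage-free.

(0,0): Delta=0.3416 Bond=30.9582
V0=66.8226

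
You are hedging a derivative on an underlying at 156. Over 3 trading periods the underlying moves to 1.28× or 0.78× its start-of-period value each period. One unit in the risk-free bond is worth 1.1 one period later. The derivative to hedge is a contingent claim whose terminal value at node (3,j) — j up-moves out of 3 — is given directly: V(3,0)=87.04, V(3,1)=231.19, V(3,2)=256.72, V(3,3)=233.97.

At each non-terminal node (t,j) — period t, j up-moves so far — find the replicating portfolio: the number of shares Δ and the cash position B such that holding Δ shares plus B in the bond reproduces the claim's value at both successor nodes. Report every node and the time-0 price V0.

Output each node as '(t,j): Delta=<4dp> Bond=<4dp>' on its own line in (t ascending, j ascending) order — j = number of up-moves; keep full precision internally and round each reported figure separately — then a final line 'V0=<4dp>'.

The replicating-portfolio and risk-neutral prices coincide; use p* = (1.1−0.78)/(1.28−0.78) = 0.6400 for the latter.
Terminal payoffs: V(3,0)=87.0400, V(3,1)=231.1900, V(3,2)=256.7200, V(3,3)=233.9700
  t=2,j=0: stock 94.9104 → up 121.4853 (V=231.1900), down 74.0301 (V=87.0400). Price 162.9964; hedge Δ=3.0376, bond B=-125.3036.
  t=2,j=1: stock 155.7504 → up 199.3605 (V=256.7200), down 121.4853 (V=231.1900). Price 225.0265; hedge Δ=0.3278, bond B=173.9665.
  t=2,j=2: stock 255.5904 → up 327.1557 (V=233.9700), down 199.3605 (V=256.7200). Price 220.1455; hedge Δ=-0.1780, bond B=265.6455.
  t=1,j=0: stock 121.6800 → up 155.7504 (V=225.0265), down 94.9104 (V=162.9964). Price 184.2688; hedge Δ=1.0196, bond B=60.2084.
  t=1,j=1: stock 199.6800 → up 255.5904 (V=220.1455), down 155.7504 (V=225.0265). Price 201.7297; hedge Δ=-0.0489, bond B=211.4919.
  t=0,j=0: stock 156.0000 → up 199.6800 (V=201.7297), down 121.6800 (V=184.2688). Price 177.6761; hedge Δ=0.2239, bond B=142.7544.
Check: Δ(0,0)·S0 + B(0,0) = 177.6761 = V0.

(0,0): Delta=0.2239 Bond=142.7544
(1,0): Delta=1.0196 Bond=60.2084
(1,1): Delta=-0.0489 Bond=211.4919
(2,0): Delta=3.0376 Bond=-125.3036
(2,1): Delta=0.3278 Bond=173.9665
(2,2): Delta=-0.1780 Bond=265.6455
V0=177.6761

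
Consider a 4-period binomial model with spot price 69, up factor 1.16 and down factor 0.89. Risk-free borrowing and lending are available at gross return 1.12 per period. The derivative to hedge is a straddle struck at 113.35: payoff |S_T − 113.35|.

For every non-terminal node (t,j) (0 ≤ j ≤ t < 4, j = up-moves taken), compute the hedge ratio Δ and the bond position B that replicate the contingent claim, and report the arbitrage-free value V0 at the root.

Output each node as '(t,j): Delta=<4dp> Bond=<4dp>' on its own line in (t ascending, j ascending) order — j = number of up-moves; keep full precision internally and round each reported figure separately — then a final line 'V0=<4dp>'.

No-arbitrage ⇒ martingale measure with p* = (R−d)/(u−d) = 0.8519.
At expiry t=4: V(4,0)=70.0579, V(4,1)=56.9243, V(4,2)=39.8064, V(4,3)=17.4954, V(4,4)=11.5841
(3,0): S=48.6429. Δ = (V_up−V_dn)/(S_up−S_dn) = (56.9243−70.0579)/(56.4257−43.2921) = -1.0000. V = [p*·56.9243 + (1−p*)·70.0579]/1.12 = 52.5625. B = V − Δ·S = 101.2054.
(3,1): S=63.3997. Δ = (V_up−V_dn)/(S_up−S_dn) = (39.8064−56.9243)/(73.5436−56.4257) = -1.0000. V = [p*·39.8064 + (1−p*)·56.9243]/1.12 = 37.8057. B = V − Δ·S = 101.2054.
(3,2): S=82.6333. Δ = (V_up−V_dn)/(S_up−S_dn) = (17.4954−39.8064)/(95.8546−73.5436) = -1.0000. V = [p*·17.4954 + (1−p*)·39.8064]/1.12 = 18.5721. B = V − Δ·S = 101.2054.
(3,3): S=107.7018. Δ = (V_up−V_dn)/(S_up−S_dn) = (11.5841−17.4954)/(124.9341−95.8546) = -0.2033. V = [p*·11.5841 + (1−p*)·17.4954]/1.12 = 11.1249. B = V − Δ·S = 33.0184.
(2,0): S=54.6549. Δ = (V_up−V_dn)/(S_up−S_dn) = (37.8057−52.5625)/(63.3997−48.6429) = -1.0000. V = [p*·37.8057 + (1−p*)·52.5625]/1.12 = 35.7070. B = V − Δ·S = 90.3619.
(2,1): S=71.2356. Δ = (V_up−V_dn)/(S_up−S_dn) = (18.5721−37.8057)/(82.6333−63.3997) = -1.0000. V = [p*·18.5721 + (1−p*)·37.8057]/1.12 = 19.1263. B = V − Δ·S = 90.3619.
(2,2): S=92.8464. Δ = (V_up−V_dn)/(S_up−S_dn) = (11.1249−18.5721)/(107.7018−82.6333) = -0.2971. V = [p*·11.1249 + (1−p*)·18.5721]/1.12 = 10.9180. B = V − Δ·S = 38.5002.
(1,0): S=61.4100. Δ = (V_up−V_dn)/(S_up−S_dn) = (19.1263−35.7070)/(71.2356−54.6549) = -1.0000. V = [p*·19.1263 + (1−p*)·35.7070]/1.12 = 19.2703. B = V − Δ·S = 80.6803.
(1,1): S=80.0400. Δ = (V_up−V_dn)/(S_up−S_dn) = (10.9180−19.1263)/(92.8464−71.2356) = -0.3798. V = [p*·10.9180 + (1−p*)·19.1263]/1.12 = 10.8340. B = V − Δ·S = 41.2352.
(0,0): S=69.0000. Δ = (V_up−V_dn)/(S_up−S_dn) = (10.8340−19.2703)/(80.0400−61.4100) = -0.4528. V = [p*·10.8340 + (1−p*)·19.2703]/1.12 = 10.7891. B = V − Δ·S = 42.0347.
Each (Δ,B) replicates both successor values, so the strategy is self-financing and V0 is arbitrage-free.

(0,0): Delta=-0.4528 Bond=42.0347
(1,0): Delta=-1.0000 Bond=80.6803
(1,1): Delta=-0.3798 Bond=41.2352
(2,0): Delta=-1.0000 Bond=90.3619
(2,1): Delta=-1.0000 Bond=90.3619
(2,2): Delta=-0.2971 Bond=38.5002
(3,0): Delta=-1.0000 Bond=101.2054
(3,1): Delta=-1.0000 Bond=101.2054
(3,2): Delta=-1.0000 Bond=101.2054
(3,3): Delta=-0.2033 Bond=33.0184
V0=10.7891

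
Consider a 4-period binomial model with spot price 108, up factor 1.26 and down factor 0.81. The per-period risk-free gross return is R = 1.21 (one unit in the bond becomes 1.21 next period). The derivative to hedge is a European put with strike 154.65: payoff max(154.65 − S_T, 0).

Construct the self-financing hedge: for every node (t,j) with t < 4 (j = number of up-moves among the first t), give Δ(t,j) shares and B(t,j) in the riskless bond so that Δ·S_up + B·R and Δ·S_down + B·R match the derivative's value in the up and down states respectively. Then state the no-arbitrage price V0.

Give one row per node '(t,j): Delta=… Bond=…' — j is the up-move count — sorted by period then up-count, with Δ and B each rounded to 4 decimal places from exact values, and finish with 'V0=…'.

(0,0): Delta=-0.1447 Bond=16.9764
(1,0): Delta=-0.7211 Bond=70.9645
(1,1): Delta=-0.0984 Bond=14.2385
(2,0): Delta=-1.0000 Bond=105.6280
(2,1): Delta=-0.6987 Bond=83.3969
(2,2): Delta=-0.0502 Bond=8.9576
(3,0): Delta=-1.0000 Bond=127.8099
(3,1): Delta=-1.0000 Bond=127.8099
(3,2): Delta=-0.6745 Bond=97.5478
(3,3): Delta=0.0000 Bond=0.0000
V0=1.3460

Risk-neutral probability p* = (R−d)/(u−d) = (1.21−0.81)/(1.26−0.81) = 0.8889.
Terminal payoffs: V(4,0)=108.1595, V(4,1)=82.3315, V(4,2)=42.1546, V(4,3)=0.0000, V(4,4)=0.0000
  t=3,j=0: stock 57.3956 → up 72.3185 (V=82.3315), down 46.4905 (V=108.1595). Price 70.4143; hedge Δ=-1.0000, bond B=127.8099.
  t=3,j=1: stock 89.2821 → up 112.4954 (V=42.1546), down 72.3185 (V=82.3315). Price 38.5278; hedge Δ=-1.0000, bond B=127.8099.
  t=3,j=2: stock 138.8832 → up 174.9929 (V=0.0000), down 112.4954 (V=42.1546). Price 3.8709; hedge Δ=-0.6745, bond B=97.5478.
  t=3,j=3: stock 216.0406 → up 272.2112 (V=0.0000), down 174.9929 (V=0.0000). Price 0.0000; hedge Δ=0.0000, bond B=0.0000.
  t=2,j=0: stock 70.8588 → up 89.2821 (V=38.5278), down 57.3956 (V=70.4143). Price 34.7692; hedge Δ=-1.0000, bond B=105.6280.
  t=2,j=1: stock 110.2248 → up 138.8832 (V=3.8709), down 89.2821 (V=38.5278). Price 6.3816; hedge Δ=-0.6987, bond B=83.3969.
  t=2,j=2: stock 171.4608 → up 216.0406 (V=0.0000), down 138.8832 (V=3.8709). Price 0.3555; hedge Δ=-0.0502, bond B=8.9576.
  t=1,j=0: stock 87.4800 → up 110.2248 (V=6.3816), down 70.8588 (V=34.7692). Price 7.8808; hedge Δ=-0.7211, bond B=70.9645.
  t=1,j=1: stock 136.0800 → up 171.4608 (V=0.3555), down 110.2248 (V=6.3816). Price 0.8471; hedge Δ=-0.0984, bond B=14.2385.
  t=0,j=0: stock 108.0000 → up 136.0800 (V=0.8471), down 87.4800 (V=7.8808). Price 1.3460; hedge Δ=-0.1447, bond B=16.9764.
Check: Δ(0,0)·S0 + B(0,0) = 1.3460 = V0.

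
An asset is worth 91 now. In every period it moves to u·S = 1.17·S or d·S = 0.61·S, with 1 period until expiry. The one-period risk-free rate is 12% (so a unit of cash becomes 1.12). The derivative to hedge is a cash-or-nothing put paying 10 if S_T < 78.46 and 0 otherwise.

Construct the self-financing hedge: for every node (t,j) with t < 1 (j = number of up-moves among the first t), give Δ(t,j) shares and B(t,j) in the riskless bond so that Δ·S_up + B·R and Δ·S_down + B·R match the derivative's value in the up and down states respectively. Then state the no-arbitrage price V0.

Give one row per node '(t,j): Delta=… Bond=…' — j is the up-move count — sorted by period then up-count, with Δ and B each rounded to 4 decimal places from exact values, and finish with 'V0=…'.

Under the risk-neutral measure, an up-move has probability p* = (R−d)/(u−d) = 0.9107 and values discount at R = 1.12.
Payoff layer (t=1): V(1,0)=10.0000, V(1,1)=0.0000
Node (0,0) S=91.0000: V=(p*·0.0000+(1−p*)·10.0000)/1.12=0.7972; Δ=(0.0000−10.0000)/(106.4700−55.5100)=-0.1962; B=V−Δ·S=18.6543
The time-0 hedge costs 0.7972, which is the no-arbitrage price.

(0,0): Delta=-0.1962 Bond=18.6543
V0=0.7972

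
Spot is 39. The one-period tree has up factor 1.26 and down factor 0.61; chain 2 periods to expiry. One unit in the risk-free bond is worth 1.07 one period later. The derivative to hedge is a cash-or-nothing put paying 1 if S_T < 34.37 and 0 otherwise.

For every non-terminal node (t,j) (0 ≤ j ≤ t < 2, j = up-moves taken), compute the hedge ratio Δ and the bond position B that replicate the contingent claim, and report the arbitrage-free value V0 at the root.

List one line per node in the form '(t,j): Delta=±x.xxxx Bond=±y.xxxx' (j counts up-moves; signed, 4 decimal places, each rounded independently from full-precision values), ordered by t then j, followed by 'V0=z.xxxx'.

Risk-neutral probability p* = (R−d)/(u−d) = (1.07−0.61)/(1.26−0.61) = 0.7077.
At expiry t=2: V(2,0)=1.0000, V(2,1)=1.0000, V(2,2)=0.0000
Node (1,0) S=23.7900: V=(p*·1.0000+(1−p*)·1.0000)/1.07=0.9346; Δ=(1.0000−1.0000)/(29.9754−14.5119)=0.0000; B=V−Δ·S=0.9346
Node (1,1) S=49.1400: V=(p*·0.0000+(1−p*)·1.0000)/1.07=0.2732; Δ=(0.0000−1.0000)/(61.9164−29.9754)=-0.0313; B=V−Δ·S=1.8116
Node (0,0) S=39.0000: V=(p*·0.2732+(1−p*)·0.9346)/1.07=0.4360; Δ=(0.2732−0.9346)/(49.1400−23.7900)=-0.0261; B=V−Δ·S=1.4535
Each (Δ,B) replicates both successor values, so the strategy is self-financing and V0 is arbitrage-free.

(0,0): Delta=-0.0261 Bond=1.4535
(1,0): Delta=0.0000 Bond=0.9346
(1,1): Delta=-0.0313 Bond=1.8116
V0=0.4360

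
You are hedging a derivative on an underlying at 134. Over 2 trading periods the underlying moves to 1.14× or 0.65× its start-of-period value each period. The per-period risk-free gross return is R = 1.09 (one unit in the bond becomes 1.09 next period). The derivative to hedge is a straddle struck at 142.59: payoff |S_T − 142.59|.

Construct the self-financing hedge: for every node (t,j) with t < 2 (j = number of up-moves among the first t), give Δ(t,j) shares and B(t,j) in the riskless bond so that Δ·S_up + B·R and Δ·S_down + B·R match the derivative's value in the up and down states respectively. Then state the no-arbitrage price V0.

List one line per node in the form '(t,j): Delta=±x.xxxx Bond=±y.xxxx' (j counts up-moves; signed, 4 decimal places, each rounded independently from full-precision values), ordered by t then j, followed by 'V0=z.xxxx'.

(0,0): Delta=-0.2081 Bond=56.7393
(1,0): Delta=-1.0000 Bond=130.8165
(1,1): Delta=-0.1568 Bond=54.0082
V0=28.8481

Risk-neutral probability p* = (R−d)/(u−d) = (1.09−0.65)/(1.14−0.65) = 0.8980.
At expiry t=2: V(2,0)=85.9750, V(2,1)=43.2960, V(2,2)=31.5564
  t=1,j=0: stock 87.1000 → up 99.2940 (V=43.2960), down 56.6150 (V=85.9750). Price 43.7165; hedge Δ=-1.0000, bond B=130.8165.
  t=1,j=1: stock 152.7600 → up 174.1464 (V=31.5564), down 99.2940 (V=43.2960). Price 30.0498; hedge Δ=-0.1568, bond B=54.0082.
  t=0,j=0: stock 134.0000 → up 152.7600 (V=30.0498), down 87.1000 (V=43.7165). Price 28.8481; hedge Δ=-0.2081, bond B=56.7393.
The time-0 hedge costs 28.8481, which is the no-arbitrage price.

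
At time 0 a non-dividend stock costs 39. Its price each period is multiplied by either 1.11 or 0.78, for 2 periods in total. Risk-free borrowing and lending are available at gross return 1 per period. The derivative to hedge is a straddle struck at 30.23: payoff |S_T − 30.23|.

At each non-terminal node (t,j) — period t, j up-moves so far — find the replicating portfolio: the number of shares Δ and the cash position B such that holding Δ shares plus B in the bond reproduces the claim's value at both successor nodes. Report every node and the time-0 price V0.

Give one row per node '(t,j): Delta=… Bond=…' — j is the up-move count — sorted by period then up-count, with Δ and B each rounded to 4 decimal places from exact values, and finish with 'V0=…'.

Risk-neutral probability p* = (R−d)/(u−d) = (1−0.78)/(1.11−0.78) = 0.6667.
Terminal values V(2,·): V(2,0)=6.5024, V(2,1)=3.5362, V(2,2)=17.8219
(1,0): S=30.4200. Δ = (V_up−V_dn)/(S_up−S_dn) = (3.5362−6.5024)/(33.7662−23.7276) = -0.2955. V = [p*·3.5362 + (1−p*)·6.5024]/1 = 4.5249. B = V − Δ·S = 13.5134.
(1,1): S=43.2900. Δ = (V_up−V_dn)/(S_up−S_dn) = (17.8219−3.5362)/(48.0519−33.7662) = 1.0000. V = [p*·17.8219 + (1−p*)·3.5362]/1 = 13.0600. B = V − Δ·S = -30.2300.
(0,0): S=39.0000. Δ = (V_up−V_dn)/(S_up−S_dn) = (13.0600−4.5249)/(43.2900−30.4200) = 0.6632. V = [p*·13.0600 + (1−p*)·4.5249]/1 = 10.2150. B = V − Δ·S = -15.6489.
Root portfolio cost Δ·39+B reproduces V0=10.2150.

(0,0): Delta=0.6632 Bond=-15.6489
(1,0): Delta=-0.2955 Bond=13.5134
(1,1): Delta=1.0000 Bond=-30.2300
V0=10.2150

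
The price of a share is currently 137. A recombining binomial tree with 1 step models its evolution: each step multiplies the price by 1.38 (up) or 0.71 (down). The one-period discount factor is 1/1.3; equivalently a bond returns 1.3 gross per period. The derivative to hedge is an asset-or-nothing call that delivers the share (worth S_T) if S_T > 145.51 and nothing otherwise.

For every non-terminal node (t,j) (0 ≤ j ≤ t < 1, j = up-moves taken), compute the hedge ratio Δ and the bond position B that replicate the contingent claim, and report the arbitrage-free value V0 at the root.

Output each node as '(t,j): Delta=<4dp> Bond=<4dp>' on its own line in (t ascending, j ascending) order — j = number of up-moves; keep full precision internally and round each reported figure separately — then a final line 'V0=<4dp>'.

The replicating-portfolio and risk-neutral prices coincide; use p* = (1.3−0.71)/(1.38−0.71) = 0.8806 for the latter.
Terminal values V(1,·): V(1,0)=0.0000, V(1,1)=189.0600
(0,0): S=137.0000. Δ = (V_up−V_dn)/(S_up−S_dn) = (189.0600−0.0000)/(189.0600−97.2700) = 2.0597. V = [p*·189.0600 + (1−p*)·0.0000]/1.3 = 128.0659. B = V − Δ·S = -154.1132.
Root portfolio cost Δ·137+B reproduces V0=128.0659.

(0,0): Delta=2.0597 Bond=-154.1132
V0=128.0659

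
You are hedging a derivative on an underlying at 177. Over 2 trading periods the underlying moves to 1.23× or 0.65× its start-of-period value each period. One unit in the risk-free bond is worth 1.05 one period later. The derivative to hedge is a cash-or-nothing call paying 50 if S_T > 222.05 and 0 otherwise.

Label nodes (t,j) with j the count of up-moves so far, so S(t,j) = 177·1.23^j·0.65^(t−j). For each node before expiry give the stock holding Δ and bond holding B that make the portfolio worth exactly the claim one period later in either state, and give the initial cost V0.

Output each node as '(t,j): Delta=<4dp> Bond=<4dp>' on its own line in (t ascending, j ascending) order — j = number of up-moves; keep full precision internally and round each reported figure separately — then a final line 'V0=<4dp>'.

Risk-neutral probability p* = (R−d)/(u−d) = (1.05−0.65)/(1.23−0.65) = 0.6897.
At expiry t=2: V(2,0)=0.0000, V(2,1)=0.0000, V(2,2)=50.0000
Node (1,0) S=115.0500: V=(p*·0.0000+(1−p*)·0.0000)/1.05=0.0000; Δ=(0.0000−0.0000)/(141.5115−74.7825)=0.0000; B=V−Δ·S=0.0000
Node (1,1) S=217.7100: V=(p*·50.0000+(1−p*)·0.0000)/1.05=32.8407; Δ=(50.0000−0.0000)/(267.7833−141.5115)=0.3960; B=V−Δ·S=-53.3662
Node (0,0) S=177.0000: V=(p*·32.8407+(1−p*)·0.0000)/1.05=21.5703; Δ=(32.8407−0.0000)/(217.7100−115.0500)=0.3199; B=V−Δ·S=-35.0517
Root portfolio cost Δ·177+B reproduces V0=21.5703.

(0,0): Delta=0.3199 Bond=-35.0517
(1,0): Delta=0.0000 Bond=0.0000
(1,1): Delta=0.3960 Bond=-53.3662
V0=21.5703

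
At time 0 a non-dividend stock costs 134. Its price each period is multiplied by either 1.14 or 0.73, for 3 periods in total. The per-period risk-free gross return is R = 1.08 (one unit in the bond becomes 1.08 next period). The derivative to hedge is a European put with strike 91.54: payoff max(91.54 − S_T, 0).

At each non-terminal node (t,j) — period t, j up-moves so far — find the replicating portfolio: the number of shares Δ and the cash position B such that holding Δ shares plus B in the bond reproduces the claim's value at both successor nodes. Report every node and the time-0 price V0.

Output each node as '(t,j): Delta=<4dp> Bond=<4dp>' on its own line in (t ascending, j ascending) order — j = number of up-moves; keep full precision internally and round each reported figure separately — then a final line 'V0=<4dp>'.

(0,0): Delta=-0.0493 Bond=7.1451
(1,0): Delta=-0.2986 Bond=32.1078
(1,1): Delta=-0.0219 Bond=3.5353
(2,0): Delta=-1.0000 Bond=84.7593
(2,1): Delta=-0.2217 Bond=26.0907
(2,2): Delta=0.0000 Bond=0.0000
V0=0.5393

Under the risk-neutral measure, an up-move has probability p* = (R−d)/(u−d) = 0.8537 and values discount at R = 1.08.
At expiry t=3: V(3,0)=39.4117, V(3,1)=10.1342, V(3,2)=0.0000, V(3,3)=0.0000
Node (2,0) S=71.4086: V=(p*·10.1342+(1−p*)·39.4117)/1.08=13.3507; Δ=(10.1342−39.4117)/(81.4058−52.1283)=-1.0000; B=V−Δ·S=84.7593
Node (2,1) S=111.5148: V=(p*·0.0000+(1−p*)·10.1342)/1.08=1.3732; Δ=(0.0000−10.1342)/(127.1269−81.4058)=-0.2217; B=V−Δ·S=26.0907
Node (2,2) S=174.1464: V=(p*·0.0000+(1−p*)·0.0000)/1.08=0.0000; Δ=(0.0000−0.0000)/(198.5269−127.1269)=0.0000; B=V−Δ·S=0.0000
Node (1,0) S=97.8200: V=(p*·1.3732+(1−p*)·13.3507)/1.08=2.8944; Δ=(1.3732−13.3507)/(111.5148−71.4086)=-0.2986; B=V−Δ·S=32.1078
Node (1,1) S=152.7600: V=(p*·0.0000+(1−p*)·1.3732)/1.08=0.1861; Δ=(0.0000−1.3732)/(174.1464−111.5148)=-0.0219; B=V−Δ·S=3.5353
Node (0,0) S=134.0000: V=(p*·0.1861+(1−p*)·2.8944)/1.08=0.5393; Δ=(0.1861−2.8944)/(152.7600−97.8200)=-0.0493; B=V−Δ·S=7.1451
The time-0 hedge costs 0.5393, which is the no-arbitrage price.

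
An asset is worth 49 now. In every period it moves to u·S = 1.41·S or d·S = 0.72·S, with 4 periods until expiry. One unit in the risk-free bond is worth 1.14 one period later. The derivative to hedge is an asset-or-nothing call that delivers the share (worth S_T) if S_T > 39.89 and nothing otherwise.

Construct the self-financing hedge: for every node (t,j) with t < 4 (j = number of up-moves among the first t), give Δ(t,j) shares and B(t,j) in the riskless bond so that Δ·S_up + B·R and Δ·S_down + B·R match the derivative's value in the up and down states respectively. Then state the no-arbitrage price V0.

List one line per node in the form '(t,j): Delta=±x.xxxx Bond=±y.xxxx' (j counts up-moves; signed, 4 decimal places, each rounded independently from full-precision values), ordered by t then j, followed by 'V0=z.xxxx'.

(0,0): Delta=1.1289 Bond=-8.7240
(1,0): Delta=1.3272 Bond=-16.9439
(1,1): Delta=1.0637 Bond=-5.4462
(2,0): Delta=1.5385 Bond=-24.6816
(2,1): Delta=1.2579 Bond=-15.8667
(2,2): Delta=1.0000 Bond=0.0000
(3,0): Delta=0.0000 Bond=0.0000
(3,1): Delta=2.0435 Bond=-46.2251
(3,2): Delta=1.0000 Bond=0.0000
(3,3): Delta=1.0000 Bond=0.0000
V0=46.5898

Risk-neutral probability p* = (R−d)/(u−d) = (1.14−0.72)/(1.41−0.72) = 0.6087.
Terminal values V(4,·): V(4,0)=0.0000, V(4,1)=0.0000, V(4,2)=50.5009, V(4,3)=98.8976, V(4,4)=193.6745
  t=3,j=0: stock 18.2892 → up 25.7877 (V=0.0000), down 13.1682 (V=0.0000). Price 0.0000; hedge Δ=0.0000, bond B=0.0000.
  t=3,j=1: stock 35.8163 → up 50.5009 (V=50.5009), down 25.7877 (V=0.0000). Price 26.9646; hedge Δ=2.0435, bond B=-46.2251.
  t=3,j=2: stock 70.1402 → up 98.8976 (V=98.8976), down 50.5009 (V=50.5009). Price 70.1402; hedge Δ=1.0000, bond B=0.0000.
  t=3,j=3: stock 137.3578 → up 193.6745 (V=193.6745), down 98.8976 (V=98.8976). Price 137.3578; hedge Δ=1.0000, bond B=0.0000.
  t=2,j=0: stock 25.4016 → up 35.8163 (V=26.9646), down 18.2892 (V=0.0000). Price 14.3976; hedge Δ=1.5385, bond B=-24.6816.
  t=2,j=1: stock 49.7448 → up 70.1402 (V=70.1402), down 35.8163 (V=26.9646). Price 46.7065; hedge Δ=1.2579, bond B=-15.8667.
  t=2,j=2: stock 97.4169 → up 137.3578 (V=137.3578), down 70.1402 (V=70.1402). Price 97.4169; hedge Δ=1.0000, bond B=0.0000.
  t=1,j=0: stock 35.2800 → up 49.7448 (V=46.7065), down 25.4016 (V=14.3976). Price 29.8806; hedge Δ=1.3272, bond B=-16.9439.
  t=1,j=1: stock 69.0900 → up 97.4169 (V=97.4169), down 49.7448 (V=46.7065). Price 68.0471; hedge Δ=1.0637, bond B=-5.4462.
  t=0,j=0: stock 49.0000 → up 69.0900 (V=68.0471), down 35.2800 (V=29.8806). Price 46.5898; hedge Δ=1.1289, bond B=-8.7240.
Each (Δ,B) replicates both successor values, so the strategy is self-financing and V0 is arbitrage-free.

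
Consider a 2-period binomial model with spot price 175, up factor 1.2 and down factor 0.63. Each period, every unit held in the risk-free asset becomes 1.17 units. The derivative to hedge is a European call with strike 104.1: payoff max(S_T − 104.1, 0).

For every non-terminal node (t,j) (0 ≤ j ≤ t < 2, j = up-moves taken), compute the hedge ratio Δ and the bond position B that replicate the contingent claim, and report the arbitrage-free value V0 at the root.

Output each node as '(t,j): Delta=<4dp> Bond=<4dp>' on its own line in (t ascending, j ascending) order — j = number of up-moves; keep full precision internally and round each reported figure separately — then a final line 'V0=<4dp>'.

Since d<R<u, set p* = (R−d)/(u−d) = 0.9474; price each node as the discounted p*-expectation of its children.
At expiry t=2: V(2,0)=0.0000, V(2,1)=28.2000, V(2,2)=147.9000
Node (1,0) S=110.2500: V=(p*·28.2000+(1−p*)·0.0000)/1.17=22.8340; Δ=(28.2000−0.0000)/(132.3000−69.4575)=0.4487; B=V−Δ·S=-26.6397
Node (1,1) S=210.0000: V=(p*·147.9000+(1−p*)·28.2000)/1.17=121.0256; Δ=(147.9000−28.2000)/(252.0000−132.3000)=1.0000; B=V−Δ·S=-88.9744
Node (0,0) S=175.0000: V=(p*·121.0256+(1−p*)·22.8340)/1.17=99.0236; Δ=(121.0256−22.8340)/(210.0000−110.2500)=0.9844; B=V−Δ·S=-73.2424
Each (Δ,B) replicates both successor values, so the strategy is self-financing and V0 is arbitrage-free.

(0,0): Delta=0.9844 Bond=-73.2424
(1,0): Delta=0.4487 Bond=-26.6397
(1,1): Delta=1.0000 Bond=-88.9744
V0=99.0236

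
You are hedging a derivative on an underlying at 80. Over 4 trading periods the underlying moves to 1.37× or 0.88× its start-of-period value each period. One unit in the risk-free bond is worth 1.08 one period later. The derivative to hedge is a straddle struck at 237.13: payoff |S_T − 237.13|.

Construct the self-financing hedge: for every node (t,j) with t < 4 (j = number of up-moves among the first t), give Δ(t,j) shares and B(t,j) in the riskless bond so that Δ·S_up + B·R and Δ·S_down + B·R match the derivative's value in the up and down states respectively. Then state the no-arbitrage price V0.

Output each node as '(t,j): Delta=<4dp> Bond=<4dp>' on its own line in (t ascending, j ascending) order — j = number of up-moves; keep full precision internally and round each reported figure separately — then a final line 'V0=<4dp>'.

(0,0): Delta=-0.8769 Bond=166.2746
(1,0): Delta=-1.0000 Bond=188.2414
(1,1): Delta=-0.7623 Bond=167.0126
(2,0): Delta=-1.0000 Bond=203.3008
(2,1): Delta=-1.0000 Bond=203.3008
(2,2): Delta=-0.5409 Bond=147.1292
(3,0): Delta=-1.0000 Bond=219.5648
(3,1): Delta=-1.0000 Bond=219.5648
(3,2): Delta=-1.0000 Bond=219.5648
(3,3): Delta=-0.1133 Bond=70.9350
V0=96.1210

No-arbitrage ⇒ martingale measure with p* = (R−d)/(u−d) = 0.4082.
Terminal payoffs: V(4,0)=189.1544, V(4,1)=162.4407, V(4,2)=120.8523, V(4,3)=56.1067, V(4,4)=44.6903
Node (3,0) S=54.5178: V=(p*·162.4407+(1−p*)·189.1544)/1.08=165.0471; Δ=(162.4407−189.1544)/(74.6893−47.9756)=-1.0000; B=V−Δ·S=219.5648
Node (3,1) S=84.8742: V=(p*·120.8523+(1−p*)·162.4407)/1.08=134.6906; Δ=(120.8523−162.4407)/(116.2777−74.6893)=-1.0000; B=V−Δ·S=219.5648
Node (3,2) S=132.1338: V=(p*·56.1067+(1−p*)·120.8523)/1.08=87.4311; Δ=(56.1067−120.8523)/(181.0233−116.2777)=-1.0000; B=V−Δ·S=219.5648
Node (3,3) S=205.7082: V=(p*·44.6903+(1−p*)·56.1067)/1.08=47.6361; Δ=(44.6903−56.1067)/(281.8203−181.0233)=-0.1133; B=V−Δ·S=70.9350
Node (2,0) S=61.9520: V=(p*·134.6906+(1−p*)·165.0471)/1.08=141.3488; Δ=(134.6906−165.0471)/(84.8742−54.5178)=-1.0000; B=V−Δ·S=203.3008
Node (2,1) S=96.4480: V=(p*·87.4311+(1−p*)·134.6906)/1.08=106.8528; Δ=(87.4311−134.6906)/(132.1338−84.8742)=-1.0000; B=V−Δ·S=203.3008
Node (2,2) S=150.1520: V=(p*·47.6361+(1−p*)·87.4311)/1.08=65.9150; Δ=(47.6361−87.4311)/(205.7082−132.1338)=-0.5409; B=V−Δ·S=147.1292
Node (1,0) S=70.4000: V=(p*·106.8528+(1−p*)·141.3488)/1.08=117.8414; Δ=(106.8528−141.3488)/(96.4480−61.9520)=-1.0000; B=V−Δ·S=188.2414
Node (1,1) S=109.6000: V=(p*·65.9150+(1−p*)·106.8528)/1.08=83.4662; Δ=(65.9150−106.8528)/(150.1520−96.4480)=-0.7623; B=V−Δ·S=167.0126
Node (0,0) S=80.0000: V=(p*·83.4662+(1−p*)·117.8414)/1.08=96.1210; Δ=(83.4662−117.8414)/(109.6000−70.4000)=-0.8769; B=V−Δ·S=166.2746
The time-0 hedge costs 96.1210, which is the no-arbitrage price.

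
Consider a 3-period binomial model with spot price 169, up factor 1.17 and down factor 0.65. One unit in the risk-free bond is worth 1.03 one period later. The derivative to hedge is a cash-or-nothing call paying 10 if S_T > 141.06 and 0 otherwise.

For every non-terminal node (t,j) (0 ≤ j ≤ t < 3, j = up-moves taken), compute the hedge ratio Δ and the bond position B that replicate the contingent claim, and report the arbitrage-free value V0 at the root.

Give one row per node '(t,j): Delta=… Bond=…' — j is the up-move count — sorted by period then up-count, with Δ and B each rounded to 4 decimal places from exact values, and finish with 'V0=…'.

(0,0): Delta=0.0422 Bond=0.3858
(1,0): Delta=0.1242 Bond=-8.6103
(1,1): Delta=0.0254 Bond=3.7160
(2,0): Delta=0.0000 Bond=0.0000
(2,1): Delta=0.1496 Bond=-12.1359
(2,2): Delta=0.0000 Bond=9.7087
V0=7.5186

Under the risk-neutral measure, an up-move has probability p* = (R−d)/(u−d) = 0.7308 and values discount at R = 1.03.
Terminal payoffs: V(3,0)=0.0000, V(3,1)=0.0000, V(3,2)=10.0000, V(3,3)=10.0000
  t=2,j=0: stock 71.4025 → up 83.5409 (V=0.0000), down 46.4116 (V=0.0000). Price 0.0000; hedge Δ=0.0000, bond B=0.0000.
  t=2,j=1: stock 128.5245 → up 150.3737 (V=10.0000), down 83.5409 (V=0.0000). Price 7.0948; hedge Δ=0.1496, bond B=-12.1359.
  t=2,j=2: stock 231.3441 → up 270.6726 (V=10.0000), down 150.3737 (V=10.0000). Price 9.7087; hedge Δ=0.0000, bond B=9.7087.
  t=1,j=0: stock 109.8500 → up 128.5245 (V=7.0948), down 71.4025 (V=0.0000). Price 5.0337; hedge Δ=0.1242, bond B=-8.6103.
  t=1,j=1: stock 197.7300 → up 231.3441 (V=9.7087), down 128.5245 (V=7.0948). Price 8.7427; hedge Δ=0.0254, bond B=3.7160.
  t=0,j=0: stock 169.0000 → up 197.7300 (V=8.7427), down 109.8500 (V=5.0337). Price 7.5186; hedge Δ=0.0422, bond B=0.3858.
Self-financing check: at every node Δ·S+B equals the discounted successor values.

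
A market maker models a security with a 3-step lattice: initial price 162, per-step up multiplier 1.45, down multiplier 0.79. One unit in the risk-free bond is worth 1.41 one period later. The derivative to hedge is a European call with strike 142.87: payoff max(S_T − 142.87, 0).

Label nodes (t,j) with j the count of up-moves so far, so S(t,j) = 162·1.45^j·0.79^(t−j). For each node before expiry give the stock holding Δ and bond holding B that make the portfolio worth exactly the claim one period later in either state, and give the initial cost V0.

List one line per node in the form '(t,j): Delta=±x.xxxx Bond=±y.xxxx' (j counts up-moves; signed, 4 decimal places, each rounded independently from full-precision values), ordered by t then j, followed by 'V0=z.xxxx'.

(0,0): Delta=0.9989 Bond=-50.7850
(1,0): Delta=0.9679 Bond=-67.6434
(1,1): Delta=1.0000 Bond=-71.8626
(2,0): Delta=0.0559 Bond=-3.1674
(2,1): Delta=1.0000 Bond=-101.3262
(2,2): Delta=1.0000 Bond=-101.3262
V0=111.0386

Since d<R<u, set p* = (R−d)/(u−d) = 0.9394; price each node as the discounted p*-expectation of its children.
Terminal values V(3,·): V(3,0)=0.0000, V(3,1)=3.7311, V(3,2)=126.2080, V(3,3)=351.0072
Node (2,0) S=101.1042: V=(p*·3.7311+(1−p*)·0.0000)/1.41=2.4858; Δ=(3.7311−0.0000)/(146.6011−79.8723)=0.0559; B=V−Δ·S=-3.1674
Node (2,1) S=185.5710: V=(p*·126.2080+(1−p*)·3.7311)/1.41=84.2448; Δ=(126.2080−3.7311)/(269.0780−146.6011)=1.0000; B=V−Δ·S=-101.3262
Node (2,2) S=340.6050: V=(p*·351.0072+(1−p*)·126.2080)/1.41=239.2788; Δ=(351.0072−126.2080)/(493.8773−269.0780)=1.0000; B=V−Δ·S=-101.3262
Node (1,0) S=127.9800: V=(p*·84.2448+(1−p*)·2.4858)/1.41=56.2338; Δ=(84.2448−2.4858)/(185.5710−101.1042)=0.9679; B=V−Δ·S=-67.6434
Node (1,1) S=234.9000: V=(p*·239.2788+(1−p*)·84.2448)/1.41=163.0374; Δ=(239.2788−84.2448)/(340.6050−185.5710)=1.0000; B=V−Δ·S=-71.8626
Node (0,0) S=162.0000: V=(p*·163.0374+(1−p*)·56.2338)/1.41=111.0386; Δ=(163.0374−56.2338)/(234.9000−127.9800)=0.9989; B=V−Δ·S=-50.7850
The time-0 hedge costs 111.0386, which is the no-arbitrage price.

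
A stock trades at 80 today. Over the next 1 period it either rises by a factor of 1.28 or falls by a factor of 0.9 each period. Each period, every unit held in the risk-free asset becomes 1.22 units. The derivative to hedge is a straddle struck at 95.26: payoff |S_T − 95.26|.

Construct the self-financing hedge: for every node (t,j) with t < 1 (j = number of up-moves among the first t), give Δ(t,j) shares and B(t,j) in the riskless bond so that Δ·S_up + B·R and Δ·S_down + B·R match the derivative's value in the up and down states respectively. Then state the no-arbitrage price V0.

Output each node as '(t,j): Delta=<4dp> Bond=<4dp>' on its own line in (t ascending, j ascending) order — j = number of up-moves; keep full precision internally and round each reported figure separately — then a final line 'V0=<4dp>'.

(0,0): Delta=-0.5303 Bond=50.3598
V0=7.9387

The replicating-portfolio and risk-neutral prices coincide; use p* = (1.22−0.9)/(1.28−0.9) = 0.8421 for the latter.
Terminal payoffs: V(1,0)=23.2600, V(1,1)=7.1400
Node (0,0) S=80.0000: V=(p*·7.1400+(1−p*)·23.2600)/1.22=7.9387; Δ=(7.1400−23.2600)/(102.4000−72.0000)=-0.5303; B=V−Δ·S=50.3598
Each (Δ,B) replicates both successor values, so the strategy is self-financing and V0 is arbitrage-free.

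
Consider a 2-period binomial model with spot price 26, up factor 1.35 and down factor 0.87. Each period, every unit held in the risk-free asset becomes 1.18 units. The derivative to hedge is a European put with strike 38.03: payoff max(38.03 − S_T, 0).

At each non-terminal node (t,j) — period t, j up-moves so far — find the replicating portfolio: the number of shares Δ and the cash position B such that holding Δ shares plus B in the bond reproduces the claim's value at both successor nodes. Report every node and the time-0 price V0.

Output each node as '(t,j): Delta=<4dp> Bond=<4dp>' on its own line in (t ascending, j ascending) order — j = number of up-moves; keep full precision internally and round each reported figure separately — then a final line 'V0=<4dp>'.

(0,0): Delta=-0.5897 Bond=19.4479
(1,0): Delta=-1.0000 Bond=32.2288
(1,1): Delta=-0.4447 Bond=17.8594
V0=4.1149

The replicating-portfolio and risk-neutral prices coincide; use p* = (1.18−0.87)/(1.35−0.87) = 0.6458 for the latter.
Terminal values V(2,·): V(2,0)=18.3506, V(2,1)=7.4930, V(2,2)=0.0000
Node (1,0) S=22.6200: V=(p*·7.4930+(1−p*)·18.3506)/1.18=9.6088; Δ=(7.4930−18.3506)/(30.5370−19.6794)=-1.0000; B=V−Δ·S=32.2288
Node (1,1) S=35.1000: V=(p*·0.0000+(1−p*)·7.4930)/1.18=2.2490; Δ=(0.0000−7.4930)/(47.3850−30.5370)=-0.4447; B=V−Δ·S=17.8594
Node (0,0) S=26.0000: V=(p*·2.2490+(1−p*)·9.6088)/1.18=4.1149; Δ=(2.2490−9.6088)/(35.1000−22.6200)=-0.5897; B=V−Δ·S=19.4479
Each (Δ,B) replicates both successor values, so the strategy is self-financing and V0 is arbitrage-free.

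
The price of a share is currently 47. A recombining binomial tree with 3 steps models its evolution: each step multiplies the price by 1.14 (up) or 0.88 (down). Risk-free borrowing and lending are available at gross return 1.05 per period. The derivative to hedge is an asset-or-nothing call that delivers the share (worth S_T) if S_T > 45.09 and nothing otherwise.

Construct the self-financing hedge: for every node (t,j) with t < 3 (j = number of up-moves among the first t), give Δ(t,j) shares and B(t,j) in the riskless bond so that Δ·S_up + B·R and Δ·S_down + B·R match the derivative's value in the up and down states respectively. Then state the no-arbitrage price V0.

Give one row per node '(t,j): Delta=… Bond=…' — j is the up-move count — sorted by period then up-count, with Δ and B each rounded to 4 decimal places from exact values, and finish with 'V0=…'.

No-arbitrage ⇒ martingale measure with p* = (R−d)/(u−d) = 0.6538.
Terminal values V(3,·): V(3,0)=0.0000, V(3,1)=0.0000, V(3,2)=53.7515, V(3,3)=69.6326
  t=2,j=0: stock 36.3968 → up 41.4924 (V=0.0000), down 32.0292 (V=0.0000). Price 0.0000; hedge Δ=0.0000, bond B=0.0000.
  t=2,j=1: stock 47.1504 → up 53.7515 (V=53.7515), down 41.4924 (V=0.0000). Price 33.4716; hedge Δ=4.3846, bond B=-173.2648.
  t=2,j=2: stock 61.0812 → up 69.6326 (V=69.6326), down 53.7515 (V=53.7515). Price 61.0812; hedge Δ=1.0000, bond B=0.0000.
  t=1,j=0: stock 41.3600 → up 47.1504 (V=33.4716), down 36.3968 (V=0.0000). Price 20.8431; hedge Δ=3.1126, bond B=-107.8938.
  t=1,j=1: stock 53.5800 → up 61.0812 (V=61.0812), down 47.1504 (V=33.4716). Price 49.0705; hedge Δ=1.9819, bond B=-57.1203.
  t=0,j=0: stock 47.0000 → up 53.5800 (V=49.0705), down 41.3600 (V=20.8431). Price 37.4281; hedge Δ=2.3099, bond B=-71.1388.
Root portfolio cost Δ·47+B reproduces V0=37.4281.

(0,0): Delta=2.3099 Bond=-71.1388
(1,0): Delta=3.1126 Bond=-107.8938
(1,1): Delta=1.9819 Bond=-57.1203
(2,0): Delta=0.0000 Bond=0.0000
(2,1): Delta=4.3846 Bond=-173.2648
(2,2): Delta=1.0000 Bond=0.0000
V0=37.4281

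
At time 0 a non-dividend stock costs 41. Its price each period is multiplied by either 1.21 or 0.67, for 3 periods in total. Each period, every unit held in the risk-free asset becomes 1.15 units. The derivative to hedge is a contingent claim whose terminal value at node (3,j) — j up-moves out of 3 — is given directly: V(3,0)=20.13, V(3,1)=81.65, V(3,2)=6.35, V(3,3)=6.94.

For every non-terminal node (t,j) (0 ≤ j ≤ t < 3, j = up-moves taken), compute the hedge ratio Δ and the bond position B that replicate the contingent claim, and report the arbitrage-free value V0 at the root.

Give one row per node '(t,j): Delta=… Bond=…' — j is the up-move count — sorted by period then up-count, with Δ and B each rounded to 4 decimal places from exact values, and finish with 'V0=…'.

(0,0): Delta=-0.4661 Bond=25.2015
(1,0): Delta=-3.5230 Bond=112.9529
(1,1): Delta=-0.2546 Bond=18.4853
(2,0): Delta=6.1900 Bond=-48.8699
(2,1): Delta=-4.1952 Bond=152.2415
(2,2): Delta=0.0182 Bond=4.8852
V0=6.0901

The replicating-portfolio and risk-neutral prices coincide; use p* = (1.15−0.67)/(1.21−0.67) = 0.8889 for the latter.
Terminal payoffs: V(3,0)=20.1300, V(3,1)=81.6500, V(3,2)=6.3500, V(3,3)=6.9400
  t=2,j=0: stock 18.4049 → up 22.2699 (V=81.6500), down 12.3313 (V=20.1300). Price 65.0560; hedge Δ=6.1900, bond B=-48.8699.
  t=2,j=1: stock 33.2387 → up 40.2188 (V=6.3500), down 22.2699 (V=81.6500). Price 12.7971; hedge Δ=-4.1952, bond B=152.2415.
  t=2,j=2: stock 60.0281 → up 72.6340 (V=6.9400), down 40.2188 (V=6.3500). Price 5.9778; hedge Δ=0.0182, bond B=4.8852.
  t=1,j=0: stock 27.4700 → up 33.2387 (V=12.7971), down 18.4049 (V=65.0560). Price 16.1771; hedge Δ=-3.5230, bond B=112.9529.
  t=1,j=1: stock 49.6100 → up 60.0281 (V=5.9778), down 33.2387 (V=12.7971). Price 5.8569; hedge Δ=-0.2546, bond B=18.4853.
  t=0,j=0: stock 41.0000 → up 49.6100 (V=5.8569), down 27.4700 (V=16.1771). Price 6.0901; hedge Δ=-0.4661, bond B=25.2015.
Each (Δ,B) replicates both successor values, so the strategy is self-financing and V0 is arbitrage-free.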